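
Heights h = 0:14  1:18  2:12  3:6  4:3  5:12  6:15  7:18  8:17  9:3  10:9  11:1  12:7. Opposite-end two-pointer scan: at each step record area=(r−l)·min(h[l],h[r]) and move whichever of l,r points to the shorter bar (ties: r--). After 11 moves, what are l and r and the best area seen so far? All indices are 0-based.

l=1, r=2, best area=119

[0,12] min(14,7)*12=84 best=84 * → r--
[0,11] min(14,1)*11=11 best=84 → r--
[0,10] min(14,9)*10=90 best=90 * → r--
[0,9] min(14,3)*9=27 best=90 → r--
[0,8] min(14,17)*8=112 best=112 * → l++
[1,8] min(18,17)*7=119 best=119 * → r--
[1,7] min(18,18)*6=108 best=119 → r--
[1,6] min(18,15)*5=75 best=119 → r--
[1,5] min(18,12)*4=48 best=119 → r--
[1,4] min(18,3)*3=9 best=119 → r--
[1,3] min(18,6)*2=12 best=119 → r--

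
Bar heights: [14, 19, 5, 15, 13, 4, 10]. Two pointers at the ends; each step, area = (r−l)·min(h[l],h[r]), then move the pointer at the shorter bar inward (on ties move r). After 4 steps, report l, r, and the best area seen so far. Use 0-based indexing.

[0,6] min(14,10)*6=60 best=60 * → r--
[0,5] min(14,4)*5=20 best=60 → r--
[0,4] min(14,13)*4=52 best=60 → r--
[0,3] min(14,15)*3=42 best=60 → l++

l=1, r=3, best area=60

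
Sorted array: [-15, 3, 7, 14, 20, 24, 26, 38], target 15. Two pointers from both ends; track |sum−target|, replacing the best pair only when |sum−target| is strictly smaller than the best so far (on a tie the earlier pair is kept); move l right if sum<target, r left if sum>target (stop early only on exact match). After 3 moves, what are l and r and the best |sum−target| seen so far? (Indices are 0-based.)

[0,7] -15+38=23 d=8 * → r--
[0,6] -15+26=11 d=4 * → l++
[1,6] 3+26=29 d=14 → r--

l=1, r=5, best |Δ|=4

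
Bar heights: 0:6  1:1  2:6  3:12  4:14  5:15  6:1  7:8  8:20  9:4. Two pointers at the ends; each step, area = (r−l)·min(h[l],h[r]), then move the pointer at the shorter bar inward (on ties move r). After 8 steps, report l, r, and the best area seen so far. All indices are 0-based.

[0,9] min(6,4)*9=36 best=36 * → r--
[0,8] min(6,20)*8=48 best=48 * → l++
[1,8] min(1,20)*7=7 best=48 → l++
[2,8] min(6,20)*6=36 best=48 → l++
[3,8] min(12,20)*5=60 best=60 * → l++
[4,8] min(14,20)*4=56 best=60 → l++
[5,8] min(15,20)*3=45 best=60 → l++
[6,8] min(1,20)*2=2 best=60 → l++

l=7, r=8, best area=60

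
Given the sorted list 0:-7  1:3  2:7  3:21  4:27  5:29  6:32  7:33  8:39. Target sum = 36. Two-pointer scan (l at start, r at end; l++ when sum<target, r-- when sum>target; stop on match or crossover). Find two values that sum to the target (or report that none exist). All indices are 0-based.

l=0 r=8: -7+39=32 <36, l++
l=1 r=8: 3+39=42 >36, r--
l=1 r=7: 3+33=36, found

(3, 33)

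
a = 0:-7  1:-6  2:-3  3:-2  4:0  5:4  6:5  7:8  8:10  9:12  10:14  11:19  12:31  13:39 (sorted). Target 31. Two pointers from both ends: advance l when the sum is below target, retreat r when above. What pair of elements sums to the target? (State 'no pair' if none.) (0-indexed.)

[0,13] -7+39=32 >31 → r--
[0,12] -7+31=24 <31 → l++
[1,12] -6+31=25 <31 → l++
[2,12] -3+31=28 <31 → l++
[3,12] -2+31=29 <31 → l++
[4,12] 0+31=31 → found

(0, 31)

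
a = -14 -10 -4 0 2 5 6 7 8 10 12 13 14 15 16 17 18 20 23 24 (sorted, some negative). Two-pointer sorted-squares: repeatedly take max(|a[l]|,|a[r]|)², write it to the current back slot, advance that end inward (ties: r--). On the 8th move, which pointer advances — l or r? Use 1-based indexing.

l=1 r=20: |-14|<=|24| out[20]=576, r--
l=1 r=19: |-14|<=|23| out[19]=529, r--
l=1 r=18: |-14|<=|20| out[18]=400, r--
l=1 r=17: |-14|<=|18| out[17]=324, r--
l=1 r=16: |-14|<=|17| out[16]=289, r--
l=1 r=15: |-14|<=|16| out[15]=256, r--
l=1 r=14: |-14|<=|15| out[14]=225, r--
l=1 r=13: |-14|<=|14| out[13]=196, r--

r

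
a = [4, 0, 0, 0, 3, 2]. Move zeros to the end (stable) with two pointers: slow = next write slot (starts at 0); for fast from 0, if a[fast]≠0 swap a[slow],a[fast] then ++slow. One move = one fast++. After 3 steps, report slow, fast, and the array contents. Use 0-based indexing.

slow=0 fast=0: a[fast]=4≠0 swap→a[0]=4, slow++,fast++
slow=1 fast=1: a[fast]=0, fast++
slow=1 fast=2: a[fast]=0, fast++

slow=1, fast=3, a=[4, 0, 0, 0, 3, 2]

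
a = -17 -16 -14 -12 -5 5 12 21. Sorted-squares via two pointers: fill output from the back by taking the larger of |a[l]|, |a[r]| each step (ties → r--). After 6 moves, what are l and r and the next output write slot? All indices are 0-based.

l=4, r=5, next write slot=1

l=0 r=7: |-17|<=|21| out[7]=441, r--
l=0 r=6: |-17|>|12| out[6]=289, l++
l=1 r=6: |-16|>|12| out[5]=256, l++
l=2 r=6: |-14|>|12| out[4]=196, l++
l=3 r=6: |-12|<=|12| out[3]=144, r--
l=3 r=5: |-12|>|5| out[2]=144, l++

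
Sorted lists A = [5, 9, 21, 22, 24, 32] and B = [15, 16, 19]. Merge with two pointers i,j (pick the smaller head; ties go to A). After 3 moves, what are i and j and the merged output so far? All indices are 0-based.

[i=0,j=0] A[i]=5<=B[j]=15 take 5 → i++
[i=1,j=0] A[i]=9<=B[j]=15 take 9 → i++
[i=2,j=0] A[i]=21>B[j]=15 take 15 → j++

i=2, j=1, merged so far=[5, 9, 15]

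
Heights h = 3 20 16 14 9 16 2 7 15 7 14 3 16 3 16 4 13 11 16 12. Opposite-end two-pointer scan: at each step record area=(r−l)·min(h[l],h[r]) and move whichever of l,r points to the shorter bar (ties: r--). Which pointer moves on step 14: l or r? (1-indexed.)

l=1 r=20: min(3,12)*19=57 best=57 *, l++
l=2 r=20: min(20,12)*18=216 best=216 *, r--
l=2 r=19: min(20,16)*17=272 best=272 *, r--
l=2 r=18: min(20,11)*16=176 best=272, r--
l=2 r=17: min(20,13)*15=195 best=272, r--
l=2 r=16: min(20,4)*14=56 best=272, r--
l=2 r=15: min(20,16)*13=208 best=272, r--
l=2 r=14: min(20,3)*12=36 best=272, r--
l=2 r=13: min(20,16)*11=176 best=272, r--
l=2 r=12: min(20,3)*10=30 best=272, r--
l=2 r=11: min(20,14)*9=126 best=272, r--
l=2 r=10: min(20,7)*8=56 best=272, r--
l=2 r=9: min(20,15)*7=105 best=272, r--
l=2 r=8: min(20,7)*6=42 best=272, r--

r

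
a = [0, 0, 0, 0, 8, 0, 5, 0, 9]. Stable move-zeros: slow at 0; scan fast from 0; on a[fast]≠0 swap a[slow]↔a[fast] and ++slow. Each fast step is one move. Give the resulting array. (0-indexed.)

(s=0,f=0) a[fast]=0 → fast++
(s=0,f=1) a[fast]=0 → fast++
(s=0,f=2) a[fast]=0 → fast++
(s=0,f=3) a[fast]=0 → fast++
(s=0,f=4) a[fast]=8≠0 swap→a[0]=8 → slow++,fast++
(s=1,f=5) a[fast]=0 → fast++
(s=1,f=6) a[fast]=5≠0 swap→a[1]=5 → slow++,fast++
(s=2,f=7) a[fast]=0 → fast++
(s=2,f=8) a[fast]=9≠0 swap→a[2]=9 → slow++,fast++

[8, 5, 9, 0, 0, 0, 0, 0, 0]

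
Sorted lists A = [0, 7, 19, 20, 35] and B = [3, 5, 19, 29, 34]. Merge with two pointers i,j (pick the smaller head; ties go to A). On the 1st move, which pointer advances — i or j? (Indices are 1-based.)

i

i=1 j=1: A[i]=0<=B[j]=3 take 0, i++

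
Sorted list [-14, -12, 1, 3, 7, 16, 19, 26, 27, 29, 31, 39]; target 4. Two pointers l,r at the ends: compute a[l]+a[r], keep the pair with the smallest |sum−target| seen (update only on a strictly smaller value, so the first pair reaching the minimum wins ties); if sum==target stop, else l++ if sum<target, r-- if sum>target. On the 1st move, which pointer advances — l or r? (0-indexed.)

l=0 r=11: -14+39=25 d=21 *, r--

r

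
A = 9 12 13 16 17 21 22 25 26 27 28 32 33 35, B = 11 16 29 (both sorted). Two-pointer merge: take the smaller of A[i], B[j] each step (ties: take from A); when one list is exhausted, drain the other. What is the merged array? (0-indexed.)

i=0 j=0: A[i]=9<=B[j]=11 take 9, i++
i=1 j=0: A[i]=12>B[j]=11 take 11, j++
i=1 j=1: A[i]=12<=B[j]=16 take 12, i++
i=2 j=1: A[i]=13<=B[j]=16 take 13, i++
i=3 j=1: A[i]=16<=B[j]=16 take 16, i++
i=4 j=1: A[i]=17>B[j]=16 take 16, j++
i=4 j=2: A[i]=17<=B[j]=29 take 17, i++
i=5 j=2: A[i]=21<=B[j]=29 take 21, i++
i=6 j=2: A[i]=22<=B[j]=29 take 22, i++
i=7 j=2: A[i]=25<=B[j]=29 take 25, i++
i=8 j=2: A[i]=26<=B[j]=29 take 26, i++
i=9 j=2: A[i]=27<=B[j]=29 take 27, i++
i=10 j=2: A[i]=28<=B[j]=29 take 28, i++
i=11 j=2: A[i]=32>B[j]=29 take 29, j++
i=11 j=3: B done, take A[i]=32, i++
i=12 j=3: B done, take A[i]=33, i++
i=13 j=3: B done, take A[i]=35, i++

[9, 11, 12, 13, 16, 16, 17, 21, 22, 25, 26, 27, 28, 29, 32, 33, 35]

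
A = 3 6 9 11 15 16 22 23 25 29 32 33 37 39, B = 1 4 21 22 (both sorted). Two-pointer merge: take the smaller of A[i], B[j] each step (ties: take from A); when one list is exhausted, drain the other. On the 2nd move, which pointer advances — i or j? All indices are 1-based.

[i=1,j=1] A[i]=3>B[j]=1 take 1 → j++
[i=1,j=2] A[i]=3<=B[j]=4 take 3 → i++

i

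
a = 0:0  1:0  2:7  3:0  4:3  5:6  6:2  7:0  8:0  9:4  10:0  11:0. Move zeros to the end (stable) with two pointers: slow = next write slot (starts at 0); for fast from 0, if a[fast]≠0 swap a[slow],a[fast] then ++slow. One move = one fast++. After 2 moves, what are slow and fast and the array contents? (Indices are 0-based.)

slow=0, fast=2, a=[0, 0, 7, 0, 3, 6, 2, 0, 0, 4, 0, 0]

(s=0,f=0) a[fast]=0 → fast++
(s=0,f=1) a[fast]=0 → fast++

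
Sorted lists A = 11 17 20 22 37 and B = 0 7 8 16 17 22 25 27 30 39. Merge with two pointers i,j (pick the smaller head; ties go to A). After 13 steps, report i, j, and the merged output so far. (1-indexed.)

[i=1,j=1] A[i]=11>B[j]=0 take 0 → j++
[i=1,j=2] A[i]=11>B[j]=7 take 7 → j++
[i=1,j=3] A[i]=11>B[j]=8 take 8 → j++
[i=1,j=4] A[i]=11<=B[j]=16 take 11 → i++
[i=2,j=4] A[i]=17>B[j]=16 take 16 → j++
[i=2,j=5] A[i]=17<=B[j]=17 take 17 → i++
[i=3,j=5] A[i]=20>B[j]=17 take 17 → j++
[i=3,j=6] A[i]=20<=B[j]=22 take 20 → i++
[i=4,j=6] A[i]=22<=B[j]=22 take 22 → i++
[i=5,j=6] A[i]=37>B[j]=22 take 22 → j++
[i=5,j=7] A[i]=37>B[j]=25 take 25 → j++
[i=5,j=8] A[i]=37>B[j]=27 take 27 → j++
[i=5,j=9] A[i]=37>B[j]=30 take 30 → j++

i=5, j=10, merged so far=[0, 7, 8, 11, 16, 17, 17, 20, 22, 22, 25, 27, 30]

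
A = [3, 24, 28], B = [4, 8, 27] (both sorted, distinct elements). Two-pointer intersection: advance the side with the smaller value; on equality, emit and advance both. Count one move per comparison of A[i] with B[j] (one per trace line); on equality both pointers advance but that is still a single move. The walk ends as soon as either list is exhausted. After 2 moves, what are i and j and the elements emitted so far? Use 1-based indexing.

i=2, j=2, emitted=[]

[i=1,j=1] 3<4 → i++
[i=2,j=1] 24>4 → j++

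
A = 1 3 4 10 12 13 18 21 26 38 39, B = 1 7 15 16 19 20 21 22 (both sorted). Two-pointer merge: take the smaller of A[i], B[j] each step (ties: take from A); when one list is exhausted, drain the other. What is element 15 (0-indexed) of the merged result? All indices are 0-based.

merged[15] = 22

[i=0,j=0] A[i]=1<=B[j]=1 take 1 → i++
[i=1,j=0] A[i]=3>B[j]=1 take 1 → j++
[i=1,j=1] A[i]=3<=B[j]=7 take 3 → i++
[i=2,j=1] A[i]=4<=B[j]=7 take 4 → i++
[i=3,j=1] A[i]=10>B[j]=7 take 7 → j++
[i=3,j=2] A[i]=10<=B[j]=15 take 10 → i++
[i=4,j=2] A[i]=12<=B[j]=15 take 12 → i++
[i=5,j=2] A[i]=13<=B[j]=15 take 13 → i++
[i=6,j=2] A[i]=18>B[j]=15 take 15 → j++
[i=6,j=3] A[i]=18>B[j]=16 take 16 → j++
[i=6,j=4] A[i]=18<=B[j]=19 take 18 → i++
[i=7,j=4] A[i]=21>B[j]=19 take 19 → j++
[i=7,j=5] A[i]=21>B[j]=20 take 20 → j++
[i=7,j=6] A[i]=21<=B[j]=21 take 21 → i++
[i=8,j=6] A[i]=26>B[j]=21 take 21 → j++
[i=8,j=7] A[i]=26>B[j]=22 take 22 → j++
[i=8,j=8] B done, take A[i]=26 → i++
[i=9,j=8] B done, take A[i]=38 → i++
[i=10,j=8] B done, take A[i]=39 → i++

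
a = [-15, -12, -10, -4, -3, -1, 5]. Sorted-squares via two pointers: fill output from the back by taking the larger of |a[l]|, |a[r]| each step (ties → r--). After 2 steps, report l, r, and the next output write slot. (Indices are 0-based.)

l=2, r=6, next write slot=4

[0,6] |-15|>|5| out[6]=225 → l++
[1,6] |-12|>|5| out[5]=144 → l++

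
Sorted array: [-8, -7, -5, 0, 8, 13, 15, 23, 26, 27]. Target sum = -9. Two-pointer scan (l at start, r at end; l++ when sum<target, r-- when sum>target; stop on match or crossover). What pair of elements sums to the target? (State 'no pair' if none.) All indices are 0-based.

no pair

[0,9] -8+27=19 >-9 → r--
[0,8] -8+26=18 >-9 → r--
[0,7] -8+23=15 >-9 → r--
[0,6] -8+15=7 >-9 → r--
[0,5] -8+13=5 >-9 → r--
[0,4] -8+8=0 >-9 → r--
[0,3] -8+0=-8 >-9 → r--
[0,2] -8+-5=-13 <-9 → l++
[1,2] -7+-5=-12 <-9 → l++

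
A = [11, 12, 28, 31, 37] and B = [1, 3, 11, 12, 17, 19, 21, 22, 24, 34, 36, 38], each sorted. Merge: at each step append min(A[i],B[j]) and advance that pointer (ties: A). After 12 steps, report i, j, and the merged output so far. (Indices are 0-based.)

i=3, j=9, merged so far=[1, 3, 11, 11, 12, 12, 17, 19, 21, 22, 24, 28]

[i=0,j=0] A[i]=11>B[j]=1 take 1 → j++
[i=0,j=1] A[i]=11>B[j]=3 take 3 → j++
[i=0,j=2] A[i]=11<=B[j]=11 take 11 → i++
[i=1,j=2] A[i]=12>B[j]=11 take 11 → j++
[i=1,j=3] A[i]=12<=B[j]=12 take 12 → i++
[i=2,j=3] A[i]=28>B[j]=12 take 12 → j++
[i=2,j=4] A[i]=28>B[j]=17 take 17 → j++
[i=2,j=5] A[i]=28>B[j]=19 take 19 → j++
[i=2,j=6] A[i]=28>B[j]=21 take 21 → j++
[i=2,j=7] A[i]=28>B[j]=22 take 22 → j++
[i=2,j=8] A[i]=28>B[j]=24 take 24 → j++
[i=2,j=9] A[i]=28<=B[j]=34 take 28 → i++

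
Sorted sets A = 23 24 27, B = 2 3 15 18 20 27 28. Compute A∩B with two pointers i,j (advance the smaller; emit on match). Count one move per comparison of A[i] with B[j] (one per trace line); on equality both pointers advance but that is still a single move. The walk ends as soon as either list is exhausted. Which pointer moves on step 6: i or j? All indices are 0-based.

i

[i=0,j=0] 23>2 → j++
[i=0,j=1] 23>3 → j++
[i=0,j=2] 23>15 → j++
[i=0,j=3] 23>18 → j++
[i=0,j=4] 23>20 → j++
[i=0,j=5] 23<27 → i++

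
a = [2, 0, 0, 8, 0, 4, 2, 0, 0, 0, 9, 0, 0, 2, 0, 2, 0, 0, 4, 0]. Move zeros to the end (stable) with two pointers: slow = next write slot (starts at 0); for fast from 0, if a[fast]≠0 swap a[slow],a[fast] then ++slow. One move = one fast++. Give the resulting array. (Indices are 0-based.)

[2, 8, 4, 2, 9, 2, 2, 4, 0, 0, 0, 0, 0, 0, 0, 0, 0, 0, 0, 0]

(s=0,f=0) a[fast]=2≠0 swap→a[0]=2 → slow++,fast++
(s=1,f=1) a[fast]=0 → fast++
(s=1,f=2) a[fast]=0 → fast++
(s=1,f=3) a[fast]=8≠0 swap→a[1]=8 → slow++,fast++
(s=2,f=4) a[fast]=0 → fast++
(s=2,f=5) a[fast]=4≠0 swap→a[2]=4 → slow++,fast++
(s=3,f=6) a[fast]=2≠0 swap→a[3]=2 → slow++,fast++
(s=4,f=7) a[fast]=0 → fast++
(s=4,f=8) a[fast]=0 → fast++
(s=4,f=9) a[fast]=0 → fast++
(s=4,f=10) a[fast]=9≠0 swap→a[4]=9 → slow++,fast++
(s=5,f=11) a[fast]=0 → fast++
(s=5,f=12) a[fast]=0 → fast++
(s=5,f=13) a[fast]=2≠0 swap→a[5]=2 → slow++,fast++
(s=6,f=14) a[fast]=0 → fast++
(s=6,f=15) a[fast]=2≠0 swap→a[6]=2 → slow++,fast++
(s=7,f=16) a[fast]=0 → fast++
(s=7,f=17) a[fast]=0 → fast++
(s=7,f=18) a[fast]=4≠0 swap→a[7]=4 → slow++,fast++
(s=8,f=19) a[fast]=0 → fast++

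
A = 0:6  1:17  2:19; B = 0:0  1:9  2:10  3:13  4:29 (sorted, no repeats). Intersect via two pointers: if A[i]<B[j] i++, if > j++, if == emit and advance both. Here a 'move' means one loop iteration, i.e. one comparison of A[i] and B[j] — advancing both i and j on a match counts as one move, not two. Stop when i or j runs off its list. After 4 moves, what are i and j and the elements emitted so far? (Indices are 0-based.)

i=0 j=0: 6>0, j++
i=0 j=1: 6<9, i++
i=1 j=1: 17>9, j++
i=1 j=2: 17>10, j++

i=1, j=3, emitted=[]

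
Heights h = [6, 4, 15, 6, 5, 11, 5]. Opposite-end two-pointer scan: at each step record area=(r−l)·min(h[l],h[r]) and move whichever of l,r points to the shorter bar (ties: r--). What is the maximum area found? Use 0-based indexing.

max area = 33

l=0 r=6: min(6,5)*6=30 best=30 *, r--
l=0 r=5: min(6,11)*5=30 best=30, l++
l=1 r=5: min(4,11)*4=16 best=30, l++
l=2 r=5: min(15,11)*3=33 best=33 *, r--
l=2 r=4: min(15,5)*2=10 best=33, r--
l=2 r=3: min(15,6)*1=6 best=33, r--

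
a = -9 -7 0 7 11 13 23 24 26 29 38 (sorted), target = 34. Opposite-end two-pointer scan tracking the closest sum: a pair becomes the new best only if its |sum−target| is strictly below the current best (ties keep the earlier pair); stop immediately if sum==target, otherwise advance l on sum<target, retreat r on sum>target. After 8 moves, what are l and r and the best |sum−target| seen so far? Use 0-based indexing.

l=4, r=6, best |Δ|=1

l=0 r=10: -9+38=29 d=5 *, l++
l=1 r=10: -7+38=31 d=3 *, l++
l=2 r=10: 0+38=38 d=4, r--
l=2 r=9: 0+29=29 d=5, l++
l=3 r=9: 7+29=36 d=2 *, r--
l=3 r=8: 7+26=33 d=1 *, l++
l=4 r=8: 11+26=37 d=3, r--
l=4 r=7: 11+24=35 d=1, r--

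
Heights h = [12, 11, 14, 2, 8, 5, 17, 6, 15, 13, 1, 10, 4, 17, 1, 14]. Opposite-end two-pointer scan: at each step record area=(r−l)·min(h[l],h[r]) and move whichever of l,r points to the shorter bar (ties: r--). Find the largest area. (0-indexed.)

l=0 r=15: min(12,14)*15=180 best=180 *, l++
l=1 r=15: min(11,14)*14=154 best=180, l++
l=2 r=15: min(14,14)*13=182 best=182 *, r--
l=2 r=14: min(14,1)*12=12 best=182, r--
l=2 r=13: min(14,17)*11=154 best=182, l++
l=3 r=13: min(2,17)*10=20 best=182, l++
l=4 r=13: min(8,17)*9=72 best=182, l++
l=5 r=13: min(5,17)*8=40 best=182, l++
l=6 r=13: min(17,17)*7=119 best=182, r--
l=6 r=12: min(17,4)*6=24 best=182, r--
l=6 r=11: min(17,10)*5=50 best=182, r--
l=6 r=10: min(17,1)*4=4 best=182, r--
l=6 r=9: min(17,13)*3=39 best=182, r--
l=6 r=8: min(17,15)*2=30 best=182, r--
l=6 r=7: min(17,6)*1=6 best=182, r--

max area = 182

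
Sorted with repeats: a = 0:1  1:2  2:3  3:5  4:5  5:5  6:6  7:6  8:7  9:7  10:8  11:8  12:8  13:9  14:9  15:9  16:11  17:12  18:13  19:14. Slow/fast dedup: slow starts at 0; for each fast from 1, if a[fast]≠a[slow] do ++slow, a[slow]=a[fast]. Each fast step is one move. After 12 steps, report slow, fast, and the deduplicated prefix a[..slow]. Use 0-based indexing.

slow=6, fast=13, prefix=[1, 2, 3, 5, 6, 7, 8]

slow=0 fast=1: a[fast]=2≠a[slow]=1 write a[1]=2, slow++,fast++
slow=1 fast=2: a[fast]=3≠a[slow]=2 write a[2]=3, slow++,fast++
slow=2 fast=3: a[fast]=5≠a[slow]=3 write a[3]=5, slow++,fast++
slow=3 fast=4: a[fast]=5=a[slow] dup, fast++
slow=3 fast=5: a[fast]=5=a[slow] dup, fast++
slow=3 fast=6: a[fast]=6≠a[slow]=5 write a[4]=6, slow++,fast++
slow=4 fast=7: a[fast]=6=a[slow] dup, fast++
slow=4 fast=8: a[fast]=7≠a[slow]=6 write a[5]=7, slow++,fast++
slow=5 fast=9: a[fast]=7=a[slow] dup, fast++
slow=5 fast=10: a[fast]=8≠a[slow]=7 write a[6]=8, slow++,fast++
slow=6 fast=11: a[fast]=8=a[slow] dup, fast++
slow=6 fast=12: a[fast]=8=a[slow] dup, fast++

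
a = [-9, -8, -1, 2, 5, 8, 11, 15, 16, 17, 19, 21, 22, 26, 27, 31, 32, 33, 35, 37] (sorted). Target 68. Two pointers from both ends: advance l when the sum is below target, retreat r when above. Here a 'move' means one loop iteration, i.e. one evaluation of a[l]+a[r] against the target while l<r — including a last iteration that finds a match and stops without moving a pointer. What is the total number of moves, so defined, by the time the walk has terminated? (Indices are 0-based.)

16 moves

l=0 r=19: -9+37=28 <68, l++
l=1 r=19: -8+37=29 <68, l++
l=2 r=19: -1+37=36 <68, l++
l=3 r=19: 2+37=39 <68, l++
l=4 r=19: 5+37=42 <68, l++
l=5 r=19: 8+37=45 <68, l++
l=6 r=19: 11+37=48 <68, l++
l=7 r=19: 15+37=52 <68, l++
l=8 r=19: 16+37=53 <68, l++
l=9 r=19: 17+37=54 <68, l++
l=10 r=19: 19+37=56 <68, l++
l=11 r=19: 21+37=58 <68, l++
l=12 r=19: 22+37=59 <68, l++
l=13 r=19: 26+37=63 <68, l++
l=14 r=19: 27+37=64 <68, l++
l=15 r=19: 31+37=68, found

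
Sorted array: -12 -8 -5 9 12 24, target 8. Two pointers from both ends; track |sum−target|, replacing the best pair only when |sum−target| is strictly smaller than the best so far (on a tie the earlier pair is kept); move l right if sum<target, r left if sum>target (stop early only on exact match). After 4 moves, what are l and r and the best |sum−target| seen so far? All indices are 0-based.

l=3, r=4, best |Δ|=1

[0,5] -12+24=12 d=4 * → r--
[0,4] -12+12=0 d=8 → l++
[1,4] -8+12=4 d=4 → l++
[2,4] -5+12=7 d=1 * → l++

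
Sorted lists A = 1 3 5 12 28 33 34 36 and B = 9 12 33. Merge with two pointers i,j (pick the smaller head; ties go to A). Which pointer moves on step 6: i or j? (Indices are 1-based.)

[i=1,j=1] A[i]=1<=B[j]=9 take 1 → i++
[i=2,j=1] A[i]=3<=B[j]=9 take 3 → i++
[i=3,j=1] A[i]=5<=B[j]=9 take 5 → i++
[i=4,j=1] A[i]=12>B[j]=9 take 9 → j++
[i=4,j=2] A[i]=12<=B[j]=12 take 12 → i++
[i=5,j=2] A[i]=28>B[j]=12 take 12 → j++

j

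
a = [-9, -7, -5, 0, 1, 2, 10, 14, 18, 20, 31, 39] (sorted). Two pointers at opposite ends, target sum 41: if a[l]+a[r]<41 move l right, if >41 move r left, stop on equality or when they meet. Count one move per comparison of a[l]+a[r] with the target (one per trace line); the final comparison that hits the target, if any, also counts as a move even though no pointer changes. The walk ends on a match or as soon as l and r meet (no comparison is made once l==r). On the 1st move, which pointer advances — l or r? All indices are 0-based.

[0,11] -9+39=30 <41 → l++

l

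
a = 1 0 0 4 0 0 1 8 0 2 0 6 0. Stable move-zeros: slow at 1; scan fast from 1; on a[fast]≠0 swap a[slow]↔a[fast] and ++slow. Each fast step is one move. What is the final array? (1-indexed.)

[1, 4, 1, 8, 2, 6, 0, 0, 0, 0, 0, 0, 0]

slow=1 fast=1: a[fast]=1≠0 swap→a[1]=1, slow++,fast++
slow=2 fast=2: a[fast]=0, fast++
slow=2 fast=3: a[fast]=0, fast++
slow=2 fast=4: a[fast]=4≠0 swap→a[2]=4, slow++,fast++
slow=3 fast=5: a[fast]=0, fast++
slow=3 fast=6: a[fast]=0, fast++
slow=3 fast=7: a[fast]=1≠0 swap→a[3]=1, slow++,fast++
slow=4 fast=8: a[fast]=8≠0 swap→a[4]=8, slow++,fast++
slow=5 fast=9: a[fast]=0, fast++
slow=5 fast=10: a[fast]=2≠0 swap→a[5]=2, slow++,fast++
slow=6 fast=11: a[fast]=0, fast++
slow=6 fast=12: a[fast]=6≠0 swap→a[6]=6, slow++,fast++
slow=7 fast=13: a[fast]=0, fast++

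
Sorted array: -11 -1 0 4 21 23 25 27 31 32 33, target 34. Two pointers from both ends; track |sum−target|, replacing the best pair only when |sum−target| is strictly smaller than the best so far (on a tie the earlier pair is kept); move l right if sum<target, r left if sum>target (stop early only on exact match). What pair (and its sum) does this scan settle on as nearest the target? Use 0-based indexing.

pair (0, 33) with sum 33 (|Δ|=1)

l=0 r=10: -11+33=22 d=12 *, l++
l=1 r=10: -1+33=32 d=2 *, l++
l=2 r=10: 0+33=33 d=1 *, l++
l=3 r=10: 4+33=37 d=3, r--
l=3 r=9: 4+32=36 d=2, r--
l=3 r=8: 4+31=35 d=1, r--
l=3 r=7: 4+27=31 d=3, l++
l=4 r=7: 21+27=48 d=14, r--
l=4 r=6: 21+25=46 d=12, r--
l=4 r=5: 21+23=44 d=10, r--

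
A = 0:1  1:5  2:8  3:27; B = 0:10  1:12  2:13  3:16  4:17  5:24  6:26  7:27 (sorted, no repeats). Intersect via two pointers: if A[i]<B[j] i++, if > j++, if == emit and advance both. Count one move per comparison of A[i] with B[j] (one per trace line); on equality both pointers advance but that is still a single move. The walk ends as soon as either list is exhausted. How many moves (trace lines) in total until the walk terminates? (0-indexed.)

[i=0,j=0] 1<10 → i++
[i=1,j=0] 5<10 → i++
[i=2,j=0] 8<10 → i++
[i=3,j=0] 27>10 → j++
[i=3,j=1] 27>12 → j++
[i=3,j=2] 27>13 → j++
[i=3,j=3] 27>16 → j++
[i=3,j=4] 27>17 → j++
[i=3,j=5] 27>24 → j++
[i=3,j=6] 27>26 → j++
[i=3,j=7] 27==27 emit → i++,j++

11 moves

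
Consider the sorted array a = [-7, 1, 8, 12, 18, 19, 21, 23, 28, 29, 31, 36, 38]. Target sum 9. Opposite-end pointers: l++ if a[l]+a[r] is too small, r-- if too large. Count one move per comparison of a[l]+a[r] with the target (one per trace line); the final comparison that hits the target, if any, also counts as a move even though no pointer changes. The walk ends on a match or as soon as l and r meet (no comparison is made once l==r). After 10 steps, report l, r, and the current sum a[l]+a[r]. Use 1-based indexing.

l=2, r=4, sum=13

[1,13] -7+38=31 >9 → r--
[1,12] -7+36=29 >9 → r--
[1,11] -7+31=24 >9 → r--
[1,10] -7+29=22 >9 → r--
[1,9] -7+28=21 >9 → r--
[1,8] -7+23=16 >9 → r--
[1,7] -7+21=14 >9 → r--
[1,6] -7+19=12 >9 → r--
[1,5] -7+18=11 >9 → r--
[1,4] -7+12=5 <9 → l++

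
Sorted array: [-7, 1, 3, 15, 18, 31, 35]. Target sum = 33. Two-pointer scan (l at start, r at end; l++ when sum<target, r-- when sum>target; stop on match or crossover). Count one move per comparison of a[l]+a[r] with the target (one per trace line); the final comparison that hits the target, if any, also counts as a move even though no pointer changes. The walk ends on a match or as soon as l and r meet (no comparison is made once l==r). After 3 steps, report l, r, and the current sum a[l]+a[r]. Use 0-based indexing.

l=0 r=6: -7+35=28 <33, l++
l=1 r=6: 1+35=36 >33, r--
l=1 r=5: 1+31=32 <33, l++

l=2, r=5, sum=34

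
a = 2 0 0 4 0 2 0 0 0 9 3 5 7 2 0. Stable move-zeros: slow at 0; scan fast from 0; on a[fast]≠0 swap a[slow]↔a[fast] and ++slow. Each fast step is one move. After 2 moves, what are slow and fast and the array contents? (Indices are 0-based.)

slow=1, fast=2, a=[2, 0, 0, 4, 0, 2, 0, 0, 0, 9, 3, 5, 7, 2, 0]

(s=0,f=0) a[fast]=2≠0 swap→a[0]=2 → slow++,fast++
(s=1,f=1) a[fast]=0 → fast++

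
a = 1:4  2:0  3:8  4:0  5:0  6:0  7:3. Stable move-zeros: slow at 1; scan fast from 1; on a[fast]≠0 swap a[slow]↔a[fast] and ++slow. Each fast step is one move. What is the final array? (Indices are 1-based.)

[4, 8, 3, 0, 0, 0, 0]

(s=1,f=1) a[fast]=4≠0 swap→a[1]=4 → slow++,fast++
(s=2,f=2) a[fast]=0 → fast++
(s=2,f=3) a[fast]=8≠0 swap→a[2]=8 → slow++,fast++
(s=3,f=4) a[fast]=0 → fast++
(s=3,f=5) a[fast]=0 → fast++
(s=3,f=6) a[fast]=0 → fast++
(s=3,f=7) a[fast]=3≠0 swap→a[3]=3 → slow++,fast++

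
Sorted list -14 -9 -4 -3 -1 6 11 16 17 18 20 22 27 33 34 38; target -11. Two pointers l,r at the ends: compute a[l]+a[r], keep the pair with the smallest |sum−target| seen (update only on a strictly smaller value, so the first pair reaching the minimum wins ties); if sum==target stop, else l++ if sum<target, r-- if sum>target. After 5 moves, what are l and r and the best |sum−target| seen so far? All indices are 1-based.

l=1, r=11, best |Δ|=19

l=1 r=16: -14+38=24 d=35 *, r--
l=1 r=15: -14+34=20 d=31 *, r--
l=1 r=14: -14+33=19 d=30 *, r--
l=1 r=13: -14+27=13 d=24 *, r--
l=1 r=12: -14+22=8 d=19 *, r--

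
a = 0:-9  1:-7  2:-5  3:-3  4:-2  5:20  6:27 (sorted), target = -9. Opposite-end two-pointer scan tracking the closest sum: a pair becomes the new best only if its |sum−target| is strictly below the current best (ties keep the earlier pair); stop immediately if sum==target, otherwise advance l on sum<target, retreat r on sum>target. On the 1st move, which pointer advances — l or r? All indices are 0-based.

r

l=0 r=6: -9+27=18 d=27 *, r--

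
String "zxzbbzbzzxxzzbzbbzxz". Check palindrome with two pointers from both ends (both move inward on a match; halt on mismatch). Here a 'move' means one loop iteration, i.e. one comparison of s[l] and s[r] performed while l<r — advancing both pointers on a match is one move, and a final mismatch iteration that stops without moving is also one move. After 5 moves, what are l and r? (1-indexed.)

[1,20] 'z'=='z' → l++,r--
[2,19] 'x'=='x' → l++,r--
[3,18] 'z'=='z' → l++,r--
[4,17] 'b'=='b' → l++,r--
[5,16] 'b'=='b' → l++,r--

l=6, r=15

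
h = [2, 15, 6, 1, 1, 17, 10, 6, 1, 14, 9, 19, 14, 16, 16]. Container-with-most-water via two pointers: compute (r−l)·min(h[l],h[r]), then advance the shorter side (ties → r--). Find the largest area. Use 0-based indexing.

max area = 195

[0,14] min(2,16)*14=28 best=28 * → l++
[1,14] min(15,16)*13=195 best=195 * → l++
[2,14] min(6,16)*12=72 best=195 → l++
[3,14] min(1,16)*11=11 best=195 → l++
[4,14] min(1,16)*10=10 best=195 → l++
[5,14] min(17,16)*9=144 best=195 → r--
[5,13] min(17,16)*8=128 best=195 → r--
[5,12] min(17,14)*7=98 best=195 → r--
[5,11] min(17,19)*6=102 best=195 → l++
[6,11] min(10,19)*5=50 best=195 → l++
[7,11] min(6,19)*4=24 best=195 → l++
[8,11] min(1,19)*3=3 best=195 → l++
[9,11] min(14,19)*2=28 best=195 → l++
[10,11] min(9,19)*1=9 best=195 → l++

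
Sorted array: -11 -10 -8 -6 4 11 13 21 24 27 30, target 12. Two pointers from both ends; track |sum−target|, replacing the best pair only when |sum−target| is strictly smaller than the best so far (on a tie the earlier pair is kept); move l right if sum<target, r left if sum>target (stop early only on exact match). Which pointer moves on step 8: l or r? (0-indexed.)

l

l=0 r=10: -11+30=19 d=7 *, r--
l=0 r=9: -11+27=16 d=4 *, r--
l=0 r=8: -11+24=13 d=1 *, r--
l=0 r=7: -11+21=10 d=2, l++
l=1 r=7: -10+21=11 d=1, l++
l=2 r=7: -8+21=13 d=1, r--
l=2 r=6: -8+13=5 d=7, l++
l=3 r=6: -6+13=7 d=5, l++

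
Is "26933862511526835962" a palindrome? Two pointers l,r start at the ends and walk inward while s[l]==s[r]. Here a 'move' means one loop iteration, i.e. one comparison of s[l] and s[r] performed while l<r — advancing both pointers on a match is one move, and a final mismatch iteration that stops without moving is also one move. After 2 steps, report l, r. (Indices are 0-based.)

l=2, r=17

l=0 r=19: '2'=='2', l++,r--
l=1 r=18: '6'=='6', l++,r--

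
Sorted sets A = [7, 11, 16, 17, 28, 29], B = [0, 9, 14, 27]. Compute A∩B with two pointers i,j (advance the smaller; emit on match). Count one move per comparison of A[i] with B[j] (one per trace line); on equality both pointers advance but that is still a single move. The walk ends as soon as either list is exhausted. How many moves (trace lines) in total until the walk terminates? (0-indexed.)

8 moves

[i=0,j=0] 7>0 → j++
[i=0,j=1] 7<9 → i++
[i=1,j=1] 11>9 → j++
[i=1,j=2] 11<14 → i++
[i=2,j=2] 16>14 → j++
[i=2,j=3] 16<27 → i++
[i=3,j=3] 17<27 → i++
[i=4,j=3] 28>27 → j++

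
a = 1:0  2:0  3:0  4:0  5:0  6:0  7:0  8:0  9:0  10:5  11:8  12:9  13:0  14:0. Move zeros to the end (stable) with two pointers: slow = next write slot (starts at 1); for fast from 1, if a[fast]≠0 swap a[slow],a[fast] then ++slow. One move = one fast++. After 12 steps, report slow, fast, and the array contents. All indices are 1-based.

slow=1 fast=1: a[fast]=0, fast++
slow=1 fast=2: a[fast]=0, fast++
slow=1 fast=3: a[fast]=0, fast++
slow=1 fast=4: a[fast]=0, fast++
slow=1 fast=5: a[fast]=0, fast++
slow=1 fast=6: a[fast]=0, fast++
slow=1 fast=7: a[fast]=0, fast++
slow=1 fast=8: a[fast]=0, fast++
slow=1 fast=9: a[fast]=0, fast++
slow=1 fast=10: a[fast]=5≠0 swap→a[1]=5, slow++,fast++
slow=2 fast=11: a[fast]=8≠0 swap→a[2]=8, slow++,fast++
slow=3 fast=12: a[fast]=9≠0 swap→a[3]=9, slow++,fast++

slow=4, fast=13, a=[5, 8, 9, 0, 0, 0, 0, 0, 0, 0, 0, 0, 0, 0]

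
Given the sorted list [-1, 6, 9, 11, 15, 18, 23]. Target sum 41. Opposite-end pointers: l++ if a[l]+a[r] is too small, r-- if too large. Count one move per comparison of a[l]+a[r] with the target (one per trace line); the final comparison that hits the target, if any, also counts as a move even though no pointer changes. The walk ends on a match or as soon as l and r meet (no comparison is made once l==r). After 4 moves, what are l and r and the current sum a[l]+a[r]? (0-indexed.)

l=4, r=6, sum=38

[0,6] -1+23=22 <41 → l++
[1,6] 6+23=29 <41 → l++
[2,6] 9+23=32 <41 → l++
[3,6] 11+23=34 <41 → l++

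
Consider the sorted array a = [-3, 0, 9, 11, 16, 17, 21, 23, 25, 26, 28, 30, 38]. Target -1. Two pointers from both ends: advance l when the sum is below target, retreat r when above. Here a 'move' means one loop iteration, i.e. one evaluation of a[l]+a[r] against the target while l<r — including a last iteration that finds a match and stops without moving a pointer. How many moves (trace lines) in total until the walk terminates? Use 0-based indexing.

[0,12] -3+38=35 >-1 → r--
[0,11] -3+30=27 >-1 → r--
[0,10] -3+28=25 >-1 → r--
[0,9] -3+26=23 >-1 → r--
[0,8] -3+25=22 >-1 → r--
[0,7] -3+23=20 >-1 → r--
[0,6] -3+21=18 >-1 → r--
[0,5] -3+17=14 >-1 → r--
[0,4] -3+16=13 >-1 → r--
[0,3] -3+11=8 >-1 → r--
[0,2] -3+9=6 >-1 → r--
[0,1] -3+0=-3 <-1 → l++

12 moves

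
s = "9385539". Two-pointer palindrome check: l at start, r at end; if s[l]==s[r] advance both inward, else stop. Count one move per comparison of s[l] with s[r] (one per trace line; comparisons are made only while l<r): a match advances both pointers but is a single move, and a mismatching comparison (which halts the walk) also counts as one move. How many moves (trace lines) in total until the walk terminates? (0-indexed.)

3 moves

l=0 r=6: '9'=='9', l++,r--
l=1 r=5: '3'=='3', l++,r--
l=2 r=4: '8'!='5', stop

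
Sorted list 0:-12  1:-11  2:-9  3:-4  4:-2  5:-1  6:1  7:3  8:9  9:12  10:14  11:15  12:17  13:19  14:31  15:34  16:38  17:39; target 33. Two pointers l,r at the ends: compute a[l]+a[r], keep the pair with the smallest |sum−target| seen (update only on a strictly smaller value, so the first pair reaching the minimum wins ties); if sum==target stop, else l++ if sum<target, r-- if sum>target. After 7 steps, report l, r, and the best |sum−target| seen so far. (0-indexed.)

[0,17] -12+39=27 d=6 * → l++
[1,17] -11+39=28 d=5 * → l++
[2,17] -9+39=30 d=3 * → l++
[3,17] -4+39=35 d=2 * → r--
[3,16] -4+38=34 d=1 * → r--
[3,15] -4+34=30 d=3 → l++
[4,15] -2+34=32 d=1 → l++

l=5, r=15, best |Δ|=1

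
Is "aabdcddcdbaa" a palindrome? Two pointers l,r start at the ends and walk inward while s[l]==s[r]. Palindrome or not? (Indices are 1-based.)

[1,12] 'a'=='a' → l++,r--
[2,11] 'a'=='a' → l++,r--
[3,10] 'b'=='b' → l++,r--
[4,9] 'd'=='d' → l++,r--
[5,8] 'c'=='c' → l++,r--
[6,7] 'd'=='d' → l++,r--

palindrome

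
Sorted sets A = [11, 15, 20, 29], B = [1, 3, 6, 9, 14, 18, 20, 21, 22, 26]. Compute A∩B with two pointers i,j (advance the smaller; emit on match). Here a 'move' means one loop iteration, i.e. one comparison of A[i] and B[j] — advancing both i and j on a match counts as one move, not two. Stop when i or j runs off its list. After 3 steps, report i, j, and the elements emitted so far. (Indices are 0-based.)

[i=0,j=0] 11>1 → j++
[i=0,j=1] 11>3 → j++
[i=0,j=2] 11>6 → j++

i=0, j=3, emitted=[]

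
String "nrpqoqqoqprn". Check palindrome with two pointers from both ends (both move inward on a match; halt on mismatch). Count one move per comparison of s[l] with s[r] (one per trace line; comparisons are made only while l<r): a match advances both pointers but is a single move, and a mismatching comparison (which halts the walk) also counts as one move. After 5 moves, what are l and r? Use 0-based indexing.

l=5, r=6

l=0 r=11: 'n'=='n', l++,r--
l=1 r=10: 'r'=='r', l++,r--
l=2 r=9: 'p'=='p', l++,r--
l=3 r=8: 'q'=='q', l++,r--
l=4 r=7: 'o'=='o', l++,r--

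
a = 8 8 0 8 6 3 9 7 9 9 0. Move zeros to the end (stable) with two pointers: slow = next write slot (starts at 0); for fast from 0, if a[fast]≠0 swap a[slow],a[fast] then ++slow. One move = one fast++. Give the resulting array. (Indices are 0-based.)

(s=0,f=0) a[fast]=8≠0 swap→a[0]=8 → slow++,fast++
(s=1,f=1) a[fast]=8≠0 swap→a[1]=8 → slow++,fast++
(s=2,f=2) a[fast]=0 → fast++
(s=2,f=3) a[fast]=8≠0 swap→a[2]=8 → slow++,fast++
(s=3,f=4) a[fast]=6≠0 swap→a[3]=6 → slow++,fast++
(s=4,f=5) a[fast]=3≠0 swap→a[4]=3 → slow++,fast++
(s=5,f=6) a[fast]=9≠0 swap→a[5]=9 → slow++,fast++
(s=6,f=7) a[fast]=7≠0 swap→a[6]=7 → slow++,fast++
(s=7,f=8) a[fast]=9≠0 swap→a[7]=9 → slow++,fast++
(s=8,f=9) a[fast]=9≠0 swap→a[8]=9 → slow++,fast++
(s=9,f=10) a[fast]=0 → fast++

[8, 8, 8, 6, 3, 9, 7, 9, 9, 0, 0]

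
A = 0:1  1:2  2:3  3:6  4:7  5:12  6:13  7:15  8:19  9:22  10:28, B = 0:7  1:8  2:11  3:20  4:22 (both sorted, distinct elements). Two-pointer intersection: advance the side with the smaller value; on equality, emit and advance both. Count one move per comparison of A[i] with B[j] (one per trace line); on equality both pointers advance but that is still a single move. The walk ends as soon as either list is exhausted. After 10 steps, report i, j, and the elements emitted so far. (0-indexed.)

i=8, j=3, emitted=[7]

i=0 j=0: 1<7, i++
i=1 j=0: 2<7, i++
i=2 j=0: 3<7, i++
i=3 j=0: 6<7, i++
i=4 j=0: 7==7 emit, i++,j++
i=5 j=1: 12>8, j++
i=5 j=2: 12>11, j++
i=5 j=3: 12<20, i++
i=6 j=3: 13<20, i++
i=7 j=3: 15<20, i++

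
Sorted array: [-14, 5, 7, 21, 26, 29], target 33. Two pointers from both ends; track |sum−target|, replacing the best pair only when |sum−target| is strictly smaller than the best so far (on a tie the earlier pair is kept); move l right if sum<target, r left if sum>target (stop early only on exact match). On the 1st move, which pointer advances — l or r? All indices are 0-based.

l=0 r=5: -14+29=15 d=18 *, l++

l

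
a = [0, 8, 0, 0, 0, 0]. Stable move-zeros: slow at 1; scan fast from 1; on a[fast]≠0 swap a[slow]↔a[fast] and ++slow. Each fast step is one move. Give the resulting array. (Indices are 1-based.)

[8, 0, 0, 0, 0, 0]

slow=1 fast=1: a[fast]=0, fast++
slow=1 fast=2: a[fast]=8≠0 swap→a[1]=8, slow++,fast++
slow=2 fast=3: a[fast]=0, fast++
slow=2 fast=4: a[fast]=0, fast++
slow=2 fast=5: a[fast]=0, fast++
slow=2 fast=6: a[fast]=0, fast++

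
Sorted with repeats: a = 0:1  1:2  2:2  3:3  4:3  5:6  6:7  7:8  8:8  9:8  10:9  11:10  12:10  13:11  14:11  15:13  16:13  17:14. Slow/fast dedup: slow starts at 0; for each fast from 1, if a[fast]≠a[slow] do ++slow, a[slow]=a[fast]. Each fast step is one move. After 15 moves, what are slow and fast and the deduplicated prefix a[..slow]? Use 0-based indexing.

slow=0 fast=1: a[fast]=2≠a[slow]=1 write a[1]=2, slow++,fast++
slow=1 fast=2: a[fast]=2=a[slow] dup, fast++
slow=1 fast=3: a[fast]=3≠a[slow]=2 write a[2]=3, slow++,fast++
slow=2 fast=4: a[fast]=3=a[slow] dup, fast++
slow=2 fast=5: a[fast]=6≠a[slow]=3 write a[3]=6, slow++,fast++
slow=3 fast=6: a[fast]=7≠a[slow]=6 write a[4]=7, slow++,fast++
slow=4 fast=7: a[fast]=8≠a[slow]=7 write a[5]=8, slow++,fast++
slow=5 fast=8: a[fast]=8=a[slow] dup, fast++
slow=5 fast=9: a[fast]=8=a[slow] dup, fast++
slow=5 fast=10: a[fast]=9≠a[slow]=8 write a[6]=9, slow++,fast++
slow=6 fast=11: a[fast]=10≠a[slow]=9 write a[7]=10, slow++,fast++
slow=7 fast=12: a[fast]=10=a[slow] dup, fast++
slow=7 fast=13: a[fast]=11≠a[slow]=10 write a[8]=11, slow++,fast++
slow=8 fast=14: a[fast]=11=a[slow] dup, fast++
slow=8 fast=15: a[fast]=13≠a[slow]=11 write a[9]=13, slow++,fast++

slow=9, fast=16, prefix=[1, 2, 3, 6, 7, 8, 9, 10, 11, 13]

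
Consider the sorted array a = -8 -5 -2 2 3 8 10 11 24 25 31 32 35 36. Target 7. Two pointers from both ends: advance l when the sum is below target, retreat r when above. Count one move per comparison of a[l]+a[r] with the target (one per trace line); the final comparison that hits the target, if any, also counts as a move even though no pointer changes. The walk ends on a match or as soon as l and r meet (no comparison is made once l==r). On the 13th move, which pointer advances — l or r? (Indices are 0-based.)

l=0 r=13: -8+36=28 >7, r--
l=0 r=12: -8+35=27 >7, r--
l=0 r=11: -8+32=24 >7, r--
l=0 r=10: -8+31=23 >7, r--
l=0 r=9: -8+25=17 >7, r--
l=0 r=8: -8+24=16 >7, r--
l=0 r=7: -8+11=3 <7, l++
l=1 r=7: -5+11=6 <7, l++
l=2 r=7: -2+11=9 >7, r--
l=2 r=6: -2+10=8 >7, r--
l=2 r=5: -2+8=6 <7, l++
l=3 r=5: 2+8=10 >7, r--
l=3 r=4: 2+3=5 <7, l++

l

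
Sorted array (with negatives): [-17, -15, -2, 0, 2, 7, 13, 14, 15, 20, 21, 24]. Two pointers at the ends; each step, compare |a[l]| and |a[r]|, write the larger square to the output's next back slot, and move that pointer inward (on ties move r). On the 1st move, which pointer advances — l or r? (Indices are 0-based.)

r

[0,11] |-17|<=|24| out[11]=576 → r--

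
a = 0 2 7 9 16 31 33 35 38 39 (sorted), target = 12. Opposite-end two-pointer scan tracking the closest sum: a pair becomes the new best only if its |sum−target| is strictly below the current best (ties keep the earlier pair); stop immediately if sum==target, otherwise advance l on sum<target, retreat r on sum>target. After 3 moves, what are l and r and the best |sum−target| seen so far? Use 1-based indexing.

l=1, r=7, best |Δ|=23

[1,10] 0+39=39 d=27 * → r--
[1,9] 0+38=38 d=26 * → r--
[1,8] 0+35=35 d=23 * → r--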